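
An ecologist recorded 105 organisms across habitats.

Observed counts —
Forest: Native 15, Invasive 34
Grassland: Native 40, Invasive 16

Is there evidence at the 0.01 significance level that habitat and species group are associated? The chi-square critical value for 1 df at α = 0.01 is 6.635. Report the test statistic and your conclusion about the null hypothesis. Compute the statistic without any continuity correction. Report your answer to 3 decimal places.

Row totals: 49, 56. Column totals: 55, 50. Grand total N = 105.
Expected counts (row total × column total / N):
  Forest, Native: 49×55/105 = 25.6667
  Forest, Invasive: 49×50/105 = 23.3333
  Grassland, Native: 56×55/105 = 29.3333
  Grassland, Invasive: 56×50/105 = 26.6667
Contributions (O − E)²/E:
  (15 − 25.6667)²/25.6667 = 4.4329
  (34 − 23.3333)²/23.3333 = 4.8762
  (40 − 29.3333)²/29.3333 = 3.8788
  (16 − 26.6667)²/26.6667 = 4.2667
χ² = 4.4329 + 4.8762 + 3.8788 + 4.2667 = 17.455
df = (2−1)(2−1) = 1. Since 17.455 > 6.635, reject the null hypothesis of independence at α = 0.01.

17.455; reject H₀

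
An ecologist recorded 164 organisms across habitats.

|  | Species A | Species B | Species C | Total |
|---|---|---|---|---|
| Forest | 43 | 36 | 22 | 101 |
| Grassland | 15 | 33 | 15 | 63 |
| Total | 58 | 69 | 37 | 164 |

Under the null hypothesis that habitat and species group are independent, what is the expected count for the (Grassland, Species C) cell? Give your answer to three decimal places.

Row total (Grassland) = 63; column total (Species C) = 37; grand total N = 164.
Expected count = (row total × column total) / N = 63 × 37 / 164 = 14.213.

14.213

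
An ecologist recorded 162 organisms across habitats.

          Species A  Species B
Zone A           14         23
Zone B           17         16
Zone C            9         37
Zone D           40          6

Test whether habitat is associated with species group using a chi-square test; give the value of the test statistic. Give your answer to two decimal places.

44.38

Row totals: 37, 33, 46, 46. Column totals: 80, 82. Grand total N = 162.
Expected counts (row total × column total / N):
  Zone A, Species A: 37×80/162 = 18.272
  Zone A, Species B: 37×82/162 = 18.728
  Zone B, Species A: 33×80/162 = 16.296
  Zone B, Species B: 33×82/162 = 16.704
  Zone C, Species A: 46×80/162 = 22.716
  Zone C, Species B: 46×82/162 = 23.284
  Zone D, Species A: 46×80/162 = 22.716
  Zone D, Species B: 46×82/162 = 23.284
Contributions (O − E)²/E:
  (14 − 18.272)²/18.272 = 0.9988
  (23 − 18.728)²/18.728 = 0.9745
  (17 − 16.296)²/16.296 = 0.0304
  (16 − 16.704)²/16.704 = 0.0297
  (9 − 22.716)²/22.716 = 8.2818
  (37 − 23.284)²/23.284 = 8.0797
  (40 − 22.716)²/22.716 = 13.1509
  (6 − 23.284)²/23.284 = 12.8301
χ² = 0.9988 + 0.9745 + 0.0304 + 0.0297 + 8.2818 + 8.0797 + 13.1509 + 12.8301 = 44.38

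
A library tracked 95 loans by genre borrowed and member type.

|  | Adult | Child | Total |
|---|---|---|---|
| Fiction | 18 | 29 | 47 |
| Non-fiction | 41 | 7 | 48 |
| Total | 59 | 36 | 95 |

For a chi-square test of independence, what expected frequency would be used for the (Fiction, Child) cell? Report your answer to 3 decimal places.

17.811

Row total (Fiction) = 47; column total (Child) = 36; grand total N = 95.
Expected count = (row total × column total) / N = 47 × 36 / 95 = 17.811.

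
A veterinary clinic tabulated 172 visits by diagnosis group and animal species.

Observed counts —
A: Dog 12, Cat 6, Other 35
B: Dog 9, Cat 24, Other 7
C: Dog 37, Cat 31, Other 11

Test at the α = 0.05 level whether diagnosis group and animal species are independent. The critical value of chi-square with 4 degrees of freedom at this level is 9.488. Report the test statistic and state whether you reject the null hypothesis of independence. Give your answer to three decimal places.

54.226; reject H₀

Row totals: 53, 40, 79. Column totals: 58, 61, 53. Grand total N = 172.
Expected counts (row total × column total / N):
  A, Dog: 53×58/172 = 17.8721
  A, Cat: 53×61/172 = 18.7965
  A, Other: 53×53/172 = 16.3314
  B, Dog: 40×58/172 = 13.4884
  B, Cat: 40×61/172 = 14.1860
  B, Other: 40×53/172 = 12.3256
  C, Dog: 79×58/172 = 26.6395
  C, Cat: 79×61/172 = 28.0174
  C, Other: 79×53/172 = 24.3430
Contributions (O − E)²/E:
  (12 − 17.8721)²/17.8721 = 1.9294
  (6 − 18.7965)²/18.7965 = 8.7118
  (35 − 16.3314)²/16.3314 = 21.3403
  (9 − 13.4884)²/13.4884 = 1.4936
  (24 − 14.1860)²/14.1860 = 6.7894
  (7 − 12.3256)²/12.3256 = 2.3011
  (37 − 26.6395)²/26.6395 = 4.0294
  (31 − 28.0174)²/28.0174 = 0.3175
  (11 − 24.3430)²/24.3430 = 7.3136
χ² = 1.9294 + 8.7118 + 21.3403 + 1.4936 + 6.7894 + 2.3011 + 4.0294 + 0.3175 + 7.3136 = 54.226
df = (3−1)(3−1) = 4. Since 54.226 > 9.488, reject the null hypothesis of independence at α = 0.05.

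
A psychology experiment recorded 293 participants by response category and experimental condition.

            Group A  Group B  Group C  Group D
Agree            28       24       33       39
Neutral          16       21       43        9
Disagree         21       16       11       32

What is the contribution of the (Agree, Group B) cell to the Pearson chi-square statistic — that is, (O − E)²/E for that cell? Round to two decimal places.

Row total (Agree) = 124; column total (Group B) = 61; N = 293.
Expected count E = 124 × 61 / 293 = 25.816.
Contribution = (O − E)²/E = (24 − 25.816)² / 25.816 = 0.13.

0.13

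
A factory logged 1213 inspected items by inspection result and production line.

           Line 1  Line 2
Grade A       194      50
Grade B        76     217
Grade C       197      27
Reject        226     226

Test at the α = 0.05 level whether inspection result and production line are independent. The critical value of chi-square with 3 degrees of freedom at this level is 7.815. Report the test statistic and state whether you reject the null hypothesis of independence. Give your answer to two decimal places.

262.52; reject H₀

Row totals: 244, 293, 224, 452. Column totals: 693, 520. Grand total N = 1213.
Expected counts (row total × column total / N):
  Grade A, Line 1: 244×693/1213 = 139.400
  Grade A, Line 2: 244×520/1213 = 104.600
  Grade B, Line 1: 293×693/1213 = 167.394
  Grade B, Line 2: 293×520/1213 = 125.606
  Grade C, Line 1: 224×693/1213 = 127.974
  Grade C, Line 2: 224×520/1213 = 96.026
  Reject, Line 1: 452×693/1213 = 258.232
  Reject, Line 2: 452×520/1213 = 193.768
Contributions (O − E)²/E:
  (194 − 139.400)²/139.400 = 21.3857
  (50 − 104.600)²/104.600 = 28.5006
  (76 − 167.394)²/167.394 = 49.8994
  (217 − 125.606)²/125.606 = 66.5005
  (197 − 127.974)²/127.974 = 37.2309
  (27 − 96.026)²/96.026 = 49.6177
  (226 − 258.232)²/258.232 = 4.0231
  (226 − 193.768)²/193.768 = 5.3616
χ² = 21.3857 + 28.5006 + 49.8994 + 66.5005 + 37.2309 + 49.6177 + 4.0231 + 5.3616 = 262.52
df = (4−1)(2−1) = 3. Since 262.52 > 7.815, reject the null hypothesis of independence at α = 0.05.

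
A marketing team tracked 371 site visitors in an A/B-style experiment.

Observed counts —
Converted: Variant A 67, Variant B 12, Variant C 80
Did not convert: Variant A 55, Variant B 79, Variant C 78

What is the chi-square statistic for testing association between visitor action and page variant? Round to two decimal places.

43.86

Row totals: 159, 212. Column totals: 122, 91, 158. Grand total N = 371.
Expected counts (row total × column total / N):
  Converted, Variant A: 159×122/371 = 52.286
  Converted, Variant B: 159×91/371 = 39.000
  Converted, Variant C: 159×158/371 = 67.714
  Did not convert, Variant A: 212×122/371 = 69.714
  Did not convert, Variant B: 212×91/371 = 52.000
  Did not convert, Variant C: 212×158/371 = 90.286
Contributions (O − E)²/E:
  (67 − 52.286)²/52.286 = 4.1407
  (12 − 39.000)²/39.000 = 18.6923
  (80 − 67.714)²/67.714 = 2.2292
  (55 − 69.714)²/69.714 = 3.1056
  (79 − 52.000)²/52.000 = 14.0192
  (78 − 90.286)²/90.286 = 1.6719
χ² = 4.1407 + 18.6923 + 2.2292 + 3.1056 + 14.0192 + 1.6719 = 43.86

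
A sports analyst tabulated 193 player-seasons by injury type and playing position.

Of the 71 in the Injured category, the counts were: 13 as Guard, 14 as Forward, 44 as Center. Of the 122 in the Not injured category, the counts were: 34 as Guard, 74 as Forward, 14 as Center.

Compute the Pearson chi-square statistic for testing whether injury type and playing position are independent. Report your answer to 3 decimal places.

Row totals: 71, 122. Column totals: 47, 88, 58. Grand total N = 193.
Expected counts (row total × column total / N):
  Injured, Guard: 71×47/193 = 17.29016
  Injured, Forward: 71×88/193 = 32.37306
  Injured, Center: 71×58/193 = 21.33679
  Not injured, Guard: 122×47/193 = 29.70984
  Not injured, Forward: 122×88/193 = 55.62694
  Not injured, Center: 122×58/193 = 36.66321
Contributions (O − E)²/E:
  (13 − 17.29016)²/17.29016 = 1.0645
  (14 − 32.37306)²/32.37306 = 10.4275
  (44 − 21.33679)²/21.33679 = 24.0721
  (34 − 29.70984)²/29.70984 = 0.6195
  (74 − 55.62694)²/55.62694 = 6.0685
  (14 − 36.66321)²/36.66321 = 14.0092
χ² = 1.0645 + 10.4275 + 24.0721 + 0.6195 + 6.0685 + 14.0092 = 56.261

56.261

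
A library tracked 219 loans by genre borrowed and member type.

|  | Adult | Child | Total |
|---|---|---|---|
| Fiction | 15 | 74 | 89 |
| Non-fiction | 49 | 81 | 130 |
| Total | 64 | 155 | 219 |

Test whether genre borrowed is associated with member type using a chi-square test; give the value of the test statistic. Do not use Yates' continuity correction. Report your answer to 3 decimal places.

Grand total N = 219.
Expected counts (row total × column total / N):
  Fiction, Adult: 89×64/219 = 26.0091
  Fiction, Child: 89×155/219 = 62.9909
  Non-fiction, Adult: 130×64/219 = 37.9909
  Non-fiction, Child: 130×155/219 = 92.0091
Contributions (O − E)²/E:
  (15 − 26.0091)²/26.0091 = 4.6599
  (74 − 62.9909)²/62.9909 = 1.9241
  (49 − 37.9909)²/37.9909 = 3.1902
  (81 − 92.0091)²/92.0091 = 1.3173
χ² = 4.6599 + 1.9241 + 3.1902 + 1.3173 = 11.092

11.092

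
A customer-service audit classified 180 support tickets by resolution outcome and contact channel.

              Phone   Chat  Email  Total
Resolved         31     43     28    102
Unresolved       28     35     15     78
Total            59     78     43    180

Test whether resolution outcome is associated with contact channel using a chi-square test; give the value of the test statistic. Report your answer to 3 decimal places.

Grand total N = 180.
Expected counts (row total × column total / N):
  Resolved, Phone: 102×59/180 = 33.4333
  Resolved, Chat: 102×78/180 = 44.2000
  Resolved, Email: 102×43/180 = 24.3667
  Unresolved, Phone: 78×59/180 = 25.5667
  Unresolved, Chat: 78×78/180 = 33.8000
  Unresolved, Email: 78×43/180 = 18.6333
Contributions (O − E)²/E:
  (31 − 33.4333)²/33.4333 = 0.1771
  (43 − 44.2000)²/44.2000 = 0.0326
  (28 − 24.3667)²/24.3667 = 0.5418
  (28 − 25.5667)²/25.5667 = 0.2316
  (35 − 33.8000)²/33.8000 = 0.0426
  (15 − 18.6333)²/18.6333 = 0.7085
χ² = 0.1771 + 0.0326 + 0.5418 + 0.2316 + 0.0426 + 0.7085 = 1.734

1.734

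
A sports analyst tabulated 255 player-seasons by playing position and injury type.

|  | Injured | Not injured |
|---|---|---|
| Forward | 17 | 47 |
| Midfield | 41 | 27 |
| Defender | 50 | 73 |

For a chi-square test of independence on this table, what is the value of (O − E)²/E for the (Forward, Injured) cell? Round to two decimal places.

3.77

Row total (Forward) = 64; column total (Injured) = 108; N = 255.
Expected count E = 64 × 108 / 255 = 27.106.
Contribution = (O − E)²/E = (17 − 27.106)² / 27.106 = 3.77.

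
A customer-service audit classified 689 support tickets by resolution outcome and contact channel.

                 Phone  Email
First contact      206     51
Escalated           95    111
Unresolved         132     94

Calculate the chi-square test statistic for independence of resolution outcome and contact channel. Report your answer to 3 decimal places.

Row totals: 257, 206, 226. Column totals: 433, 256. Grand total N = 689.
Expected counts (row total × column total / N):
  First contact, Phone: 257×433/689 = 161.5109
  First contact, Email: 257×256/689 = 95.4891
  Escalated, Phone: 206×433/689 = 129.4601
  Escalated, Email: 206×256/689 = 76.5399
  Unresolved, Phone: 226×433/689 = 142.0290
  Unresolved, Email: 226×256/689 = 83.9710
Contributions (O − E)²/E:
  (206 − 161.5109)²/161.5109 = 12.2548
  (51 − 95.4891)²/95.4891 = 20.7278
  (95 − 129.4601)²/129.4601 = 9.1727
  (111 − 76.5399)²/76.5399 = 15.5148
  (132 − 142.0290)²/142.0290 = 0.7082
  (94 − 83.9710)²/83.9710 = 1.1978
χ² = 12.2548 + 20.7278 + 9.1727 + 15.5148 + 0.7082 + 1.1978 = 59.576

59.576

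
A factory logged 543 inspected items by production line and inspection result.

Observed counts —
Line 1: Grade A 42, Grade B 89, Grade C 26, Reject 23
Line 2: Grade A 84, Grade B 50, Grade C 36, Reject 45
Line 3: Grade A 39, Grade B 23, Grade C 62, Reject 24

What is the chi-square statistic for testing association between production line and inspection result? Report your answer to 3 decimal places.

82.016

Row totals: 180, 215, 148. Column totals: 165, 162, 124, 92. Grand total N = 543.
Expected counts (row total × column total / N):
  Line 1, Grade A: 180×165/543 = 54.6961
  Line 1, Grade B: 180×162/543 = 53.7017
  Line 1, Grade C: 180×124/543 = 41.1050
  Line 1, Reject: 180×92/543 = 30.4972
  Line 2, Grade A: 215×165/543 = 65.3315
  Line 2, Grade B: 215×162/543 = 64.1436
  Line 2, Grade C: 215×124/543 = 49.0976
  Line 2, Reject: 215×92/543 = 36.4273
  Line 3, Grade A: 148×165/543 = 44.9724
  Line 3, Grade B: 148×162/543 = 44.1547
  Line 3, Grade C: 148×124/543 = 33.7974
  Line 3, Reject: 148×92/543 = 25.0755
Contributions (O − E)²/E:
  (42 − 54.6961)²/54.6961 = 2.9470
  (89 − 53.7017)²/53.7017 = 23.2017
  (26 − 41.1050)²/41.1050 = 5.5507
  (23 − 30.4972)²/30.4972 = 1.8431
  (84 − 65.3315)²/65.3315 = 5.3345
  (50 − 64.1436)²/64.1436 = 3.1186
  (36 − 49.0976)²/49.0976 = 3.4940
  (45 − 36.4273)²/36.4273 = 2.0175
  (39 − 44.9724)²/44.9724 = 0.7931
  (23 − 44.1547)²/44.1547 = 10.1353
  (62 − 33.7974)²/33.7974 = 23.5340
  (24 − 25.0755)²/25.0755 = 0.0461
χ² = 2.9470 + 23.2017 + 5.5507 + 1.8431 + 5.3345 + 3.1186 + 3.4940 + 2.0175 + 0.7931 + 10.1353 + 23.5340 + 0.0461 = 82.016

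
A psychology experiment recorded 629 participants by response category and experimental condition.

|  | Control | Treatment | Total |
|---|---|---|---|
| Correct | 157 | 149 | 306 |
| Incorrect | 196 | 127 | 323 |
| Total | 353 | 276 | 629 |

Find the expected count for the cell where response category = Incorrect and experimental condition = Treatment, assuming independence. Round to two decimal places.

Row total (Incorrect) = 323; column total (Treatment) = 276; grand total N = 629.
Expected count = (row total × column total) / N = 323 × 276 / 629 = 141.73.

141.73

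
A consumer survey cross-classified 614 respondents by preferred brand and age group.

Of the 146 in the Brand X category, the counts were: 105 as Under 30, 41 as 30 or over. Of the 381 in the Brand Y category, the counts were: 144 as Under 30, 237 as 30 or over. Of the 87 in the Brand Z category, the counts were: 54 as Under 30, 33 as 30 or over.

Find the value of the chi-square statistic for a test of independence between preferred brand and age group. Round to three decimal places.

Row totals: 146, 381, 87. Column totals: 303, 311. Grand total N = 614.
Expected counts (row total × column total / N):
  Brand X, Under 30: 146×303/614 = 72.0489
  Brand X, 30 or over: 146×311/614 = 73.9511
  Brand Y, Under 30: 381×303/614 = 188.0179
  Brand Y, 30 or over: 381×311/614 = 192.9821
  Brand Z, Under 30: 87×303/614 = 42.9332
  Brand Z, 30 or over: 87×311/614 = 44.0668
Contributions (O − E)²/E:
  (105 − 72.0489)²/72.0489 = 15.0700
  (41 − 73.9511)²/73.9511 = 14.6823
  (144 − 188.0179)²/188.0179 = 10.3053
  (237 − 192.9821)²/192.9821 = 10.0402
  (54 − 42.9332)²/42.9332 = 2.8527
  (33 − 44.0668)²/44.0668 = 2.7793
χ² = 15.0700 + 14.6823 + 10.3053 + 10.0402 + 2.8527 + 2.7793 = 55.730

55.730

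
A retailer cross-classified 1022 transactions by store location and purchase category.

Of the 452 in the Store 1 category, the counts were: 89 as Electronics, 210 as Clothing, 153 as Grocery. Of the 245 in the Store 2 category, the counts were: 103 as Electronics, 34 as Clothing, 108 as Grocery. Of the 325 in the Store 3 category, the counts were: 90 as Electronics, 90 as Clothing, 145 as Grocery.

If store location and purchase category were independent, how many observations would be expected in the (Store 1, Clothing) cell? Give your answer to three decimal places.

Row total (Store 1) = 452; column total (Clothing) = 334; grand total N = 1022.
Expected count = (row total × column total) / N = 452 × 334 / 1022 = 147.718.

147.718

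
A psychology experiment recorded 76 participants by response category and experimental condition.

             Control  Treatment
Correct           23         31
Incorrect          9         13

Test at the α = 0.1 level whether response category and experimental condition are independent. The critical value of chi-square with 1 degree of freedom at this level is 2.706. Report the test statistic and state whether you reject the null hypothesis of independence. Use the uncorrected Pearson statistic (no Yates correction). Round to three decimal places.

Row totals: 54, 22. Column totals: 32, 44. Grand total N = 76.
Expected counts (row total × column total / N):
  Correct, Control: 54×32/76 = 22.7368
  Correct, Treatment: 54×44/76 = 31.2632
  Incorrect, Control: 22×32/76 = 9.2632
  Incorrect, Treatment: 22×44/76 = 12.7368
Contributions (O − E)²/E:
  (23 − 22.7368)²/22.7368 = 0.0030
  (31 − 31.2632)²/31.2632 = 0.0022
  (9 − 9.2632)²/9.2632 = 0.0075
  (13 − 12.7368)²/12.7368 = 0.0054
χ² = 0.0030 + 0.0022 + 0.0075 + 0.0054 = 0.018
df = (2−1)(2−1) = 1. Since 0.018 < 2.706, fail to reject the null hypothesis of independence at α = 0.1.

0.018; fail to reject H₀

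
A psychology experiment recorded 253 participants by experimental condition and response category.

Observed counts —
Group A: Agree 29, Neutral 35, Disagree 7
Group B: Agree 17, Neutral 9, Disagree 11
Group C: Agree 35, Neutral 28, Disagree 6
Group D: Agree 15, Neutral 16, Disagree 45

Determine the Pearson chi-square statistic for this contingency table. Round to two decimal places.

65.77

Row totals: 71, 37, 69, 76. Column totals: 96, 88, 69. Grand total N = 253.
Expected counts (row total × column total / N):
  Group A, Agree: 71×96/253 = 26.9407
  Group A, Neutral: 71×88/253 = 24.6957
  Group A, Disagree: 71×69/253 = 19.3636
  Group B, Agree: 37×96/253 = 14.0395
  Group B, Neutral: 37×88/253 = 12.8696
  Group B, Disagree: 37×69/253 = 10.0909
  Group C, Agree: 69×96/253 = 26.1818
  Group C, Neutral: 69×88/253 = 24.0000
  Group C, Disagree: 69×69/253 = 18.8182
  Group D, Agree: 76×96/253 = 28.8379
  Group D, Neutral: 76×88/253 = 26.4348
  Group D, Disagree: 76×69/253 = 20.7273
Contributions (O − E)²/E:
  (29 − 26.9407)²/26.9407 = 0.1574
  (35 − 24.6957)²/24.6957 = 4.2995
  (7 − 19.3636)²/19.3636 = 7.8941
  (17 − 14.0395)²/14.0395 = 0.6243
  (9 − 12.8696)²/12.8696 = 1.1635
  (11 − 10.0909)²/10.0909 = 0.0819
  (35 − 26.1818)²/26.1818 = 2.9700
  (28 − 24.0000)²/24.0000 = 0.6667
  (6 − 18.8182)²/18.8182 = 8.7312
  (15 − 28.8379)²/28.8379 = 6.6401
  (16 − 26.4348)²/26.4348 = 4.1190
  (45 − 20.7273)²/20.7273 = 28.4245
χ² = 0.1574 + 4.2995 + 7.8941 + 0.6243 + 1.1635 + 0.0819 + 2.9700 + 0.6667 + 8.7312 + 6.6401 + 4.1190 + 28.4245 = 65.77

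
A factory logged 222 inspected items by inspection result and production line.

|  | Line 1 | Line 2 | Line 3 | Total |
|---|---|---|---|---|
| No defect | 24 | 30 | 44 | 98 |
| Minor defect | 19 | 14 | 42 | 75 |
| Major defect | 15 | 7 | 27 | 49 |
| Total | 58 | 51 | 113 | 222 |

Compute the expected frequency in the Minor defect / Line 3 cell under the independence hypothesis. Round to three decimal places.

Row total (Minor defect) = 75; column total (Line 3) = 113; grand total N = 222.
Expected count = (row total × column total) / N = 75 × 113 / 222 = 38.176.

38.176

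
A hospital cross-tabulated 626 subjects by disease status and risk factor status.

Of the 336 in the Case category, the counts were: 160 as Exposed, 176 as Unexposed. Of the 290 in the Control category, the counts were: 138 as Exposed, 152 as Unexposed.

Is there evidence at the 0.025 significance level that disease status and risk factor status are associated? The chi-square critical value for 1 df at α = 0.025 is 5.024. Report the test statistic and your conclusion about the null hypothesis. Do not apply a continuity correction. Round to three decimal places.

Row totals: 336, 290. Column totals: 298, 328. Grand total N = 626.
Expected counts (row total × column total / N):
  Case, Exposed: 336×298/626 = 159.9489
  Case, Unexposed: 336×328/626 = 176.0511
  Control, Exposed: 290×298/626 = 138.0511
  Control, Unexposed: 290×328/626 = 151.9489
Contributions (O − E)²/E:
  (160 − 159.9489)²/159.9489 = 0.0000
  (176 − 176.0511)²/176.0511 = 0.0000
  (138 − 138.0511)²/138.0511 = 0.0000
  (152 − 151.9489)²/151.9489 = 0.0000
χ² = 0.0000 + 0.0000 + 0.0000 + 0.0000 = 0.000
df = (2−1)(2−1) = 1. Since 0.000 < 5.024, fail to reject the null hypothesis of independence at α = 0.025.

0.000; fail to reject H₀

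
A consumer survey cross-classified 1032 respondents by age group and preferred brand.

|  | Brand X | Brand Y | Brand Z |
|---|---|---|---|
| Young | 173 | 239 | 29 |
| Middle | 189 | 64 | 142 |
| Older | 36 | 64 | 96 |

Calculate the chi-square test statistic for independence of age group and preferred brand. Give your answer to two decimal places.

234.18

Row totals: 441, 395, 196. Column totals: 398, 367, 267. Grand total N = 1032.
Expected counts (row total × column total / N):
  Young, Brand X: 441×398/1032 = 170.0756
  Young, Brand Y: 441×367/1032 = 156.8285
  Young, Brand Z: 441×267/1032 = 114.0959
  Middle, Brand X: 395×398/1032 = 152.3353
  Middle, Brand Y: 395×367/1032 = 140.4700
  Middle, Brand Z: 395×267/1032 = 102.1948
  Older, Brand X: 196×398/1032 = 75.5891
  Older, Brand Y: 196×367/1032 = 69.7016
  Older, Brand Z: 196×267/1032 = 50.7093
Contributions (O − E)²/E:
  (173 − 170.0756)²/170.0756 = 0.0503
  (239 − 156.8285)²/156.8285 = 43.0544
  (29 − 114.0959)²/114.0959 = 63.4669
  (189 − 152.3353)²/152.3353 = 8.8246
  (64 − 140.4700)²/140.4700 = 41.6293
  (142 − 102.1948)²/102.1948 = 15.5043
  (36 − 75.5891)²/75.5891 = 20.7344
  (64 − 69.7016)²/69.7016 = 0.4664
  (96 − 50.7093)²/50.7093 = 40.4511
χ² = 0.0503 + 43.0544 + 63.4669 + 8.8246 + 41.6293 + 15.5043 + 20.7344 + 0.4664 + 40.4511 = 234.18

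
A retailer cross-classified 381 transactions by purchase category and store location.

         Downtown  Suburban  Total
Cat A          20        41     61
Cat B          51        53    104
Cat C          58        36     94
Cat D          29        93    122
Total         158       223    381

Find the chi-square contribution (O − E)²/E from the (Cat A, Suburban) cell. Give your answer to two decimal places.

0.79

Row total (Cat A) = 61; column total (Suburban) = 223; N = 381.
Expected count E = 61 × 223 / 381 = 35.703.
Contribution = (O − E)²/E = (41 − 35.703)² / 35.703 = 0.79.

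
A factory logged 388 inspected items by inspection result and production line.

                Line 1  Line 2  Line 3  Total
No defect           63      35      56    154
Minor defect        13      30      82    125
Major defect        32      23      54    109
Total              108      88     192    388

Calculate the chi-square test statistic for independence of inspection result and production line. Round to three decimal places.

Grand total N = 388.
Expected counts (row total × column total / N):
  No defect, Line 1: 154×108/388 = 42.8660
  No defect, Line 2: 154×88/388 = 34.9278
  No defect, Line 3: 154×192/388 = 76.2062
  Minor defect, Line 1: 125×108/388 = 34.7938
  Minor defect, Line 2: 125×88/388 = 28.3505
  Minor defect, Line 3: 125×192/388 = 61.8557
  Major defect, Line 1: 109×108/388 = 30.3402
  Major defect, Line 2: 109×88/388 = 24.7216
  Major defect, Line 3: 109×192/388 = 53.9381
Contributions (O − E)²/E:
  (63 − 42.8660)²/42.8660 = 9.4569
  (35 − 34.9278)²/34.9278 = 0.0001
  (56 − 76.2062)²/76.2062 = 5.3577
  (13 − 34.7938)²/34.7938 = 13.6510
  (30 − 28.3505)²/28.3505 = 0.0960
  (82 − 61.8557)²/61.8557 = 6.5603
  (32 − 30.3402)²/30.3402 = 0.0908
  (23 − 24.7216)²/24.7216 = 0.1199
  (54 − 53.9381)²/53.9381 = 0.0001
χ² = 9.4569 + 0.0001 + 5.3577 + 13.6510 + 0.0960 + 6.5603 + 0.0908 + 0.1199 + 0.0001 = 35.333

35.333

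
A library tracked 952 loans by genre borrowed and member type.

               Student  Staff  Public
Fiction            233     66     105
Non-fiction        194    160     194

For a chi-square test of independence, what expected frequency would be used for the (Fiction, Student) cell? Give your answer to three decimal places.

Row total (Fiction) = 404; column total (Student) = 427; grand total N = 952.
Expected count = (row total × column total) / N = 404 × 427 / 952 = 181.206.

181.206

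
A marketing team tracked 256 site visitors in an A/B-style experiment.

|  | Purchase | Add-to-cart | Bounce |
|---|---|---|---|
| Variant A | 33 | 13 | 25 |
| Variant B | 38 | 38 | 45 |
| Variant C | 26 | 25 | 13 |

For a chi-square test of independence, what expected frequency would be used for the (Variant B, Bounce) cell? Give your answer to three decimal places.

Row total (Variant B) = 121; column total (Bounce) = 83; grand total N = 256.
Expected count = (row total × column total) / N = 121 × 83 / 256 = 39.230.

39.230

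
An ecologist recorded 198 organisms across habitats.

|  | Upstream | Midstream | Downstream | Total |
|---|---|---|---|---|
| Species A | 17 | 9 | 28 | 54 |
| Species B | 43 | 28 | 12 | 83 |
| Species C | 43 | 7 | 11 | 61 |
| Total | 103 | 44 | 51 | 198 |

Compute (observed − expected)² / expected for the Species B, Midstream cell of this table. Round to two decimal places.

4.95

Row total (Species B) = 83; column total (Midstream) = 44; N = 198.
Expected count E = 83 × 44 / 198 = 18.4444.
Contribution = (O − E)²/E = (28 − 18.4444)² / 18.4444 = 4.95.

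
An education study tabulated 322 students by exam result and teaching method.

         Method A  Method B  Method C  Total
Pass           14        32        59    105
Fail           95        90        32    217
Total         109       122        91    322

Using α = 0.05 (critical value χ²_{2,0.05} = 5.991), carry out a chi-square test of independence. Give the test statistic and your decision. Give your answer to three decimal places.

64.641; reject H₀

Grand total N = 322.
Expected counts (row total × column total / N):
  Pass, Method A: 105×109/322 = 35.54348
  Pass, Method B: 105×122/322 = 39.78261
  Pass, Method C: 105×91/322 = 29.67391
  Fail, Method A: 217×109/322 = 73.45652
  Fail, Method B: 217×122/322 = 82.21739
  Fail, Method C: 217×91/322 = 61.32609
Contributions (O − E)²/E:
  (14 − 35.54348)²/35.54348 = 13.0579
  (32 − 39.78261)²/39.78261 = 1.5225
  (59 − 29.67391)²/29.67391 = 28.9823
  (95 − 73.45652)²/73.45652 = 6.3183
  (90 − 82.21739)²/82.21739 = 0.7367
  (32 − 61.32609)²/61.32609 = 14.0237
χ² = 13.0579 + 1.5225 + 28.9823 + 6.3183 + 0.7367 + 14.0237 = 64.641
df = (2−1)(3−1) = 2. Since 64.641 > 5.991, reject the null hypothesis of independence at α = 0.05.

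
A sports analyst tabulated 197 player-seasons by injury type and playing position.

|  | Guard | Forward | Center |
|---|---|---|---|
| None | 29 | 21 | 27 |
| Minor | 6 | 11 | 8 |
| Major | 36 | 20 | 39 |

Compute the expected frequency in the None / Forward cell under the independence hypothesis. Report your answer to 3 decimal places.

20.325

Row total (None) = 77; column total (Forward) = 52; grand total N = 197.
Expected count = (row total × column total) / N = 77 × 52 / 197 = 20.325.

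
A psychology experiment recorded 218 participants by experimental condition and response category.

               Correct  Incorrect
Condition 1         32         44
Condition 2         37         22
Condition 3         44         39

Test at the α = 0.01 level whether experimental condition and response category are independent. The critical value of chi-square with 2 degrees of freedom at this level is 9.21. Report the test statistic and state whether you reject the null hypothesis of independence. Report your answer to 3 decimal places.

5.724; fail to reject H₀

Row totals: 76, 59, 83. Column totals: 113, 105. Grand total N = 218.
Expected counts (row total × column total / N):
  Condition 1, Correct: 76×113/218 = 39.3945
  Condition 1, Incorrect: 76×105/218 = 36.6055
  Condition 2, Correct: 59×113/218 = 30.5826
  Condition 2, Incorrect: 59×105/218 = 28.4174
  Condition 3, Correct: 83×113/218 = 43.0229
  Condition 3, Incorrect: 83×105/218 = 39.9771
Contributions (O − E)²/E:
  (32 − 39.3945)²/39.3945 = 1.3880
  (44 − 36.6055)²/36.6055 = 1.4937
  (37 − 30.5826)²/30.5826 = 1.3466
  (22 − 28.4174)²/28.4174 = 1.4492
  (44 − 43.0229)²/43.0229 = 0.0222
  (39 − 39.9771)²/39.9771 = 0.0239
χ² = 1.3880 + 1.4937 + 1.3466 + 1.4492 + 0.0222 + 0.0239 = 5.724
df = (3−1)(2−1) = 2. Since 5.724 < 9.21, fail to reject the null hypothesis of independence at α = 0.01.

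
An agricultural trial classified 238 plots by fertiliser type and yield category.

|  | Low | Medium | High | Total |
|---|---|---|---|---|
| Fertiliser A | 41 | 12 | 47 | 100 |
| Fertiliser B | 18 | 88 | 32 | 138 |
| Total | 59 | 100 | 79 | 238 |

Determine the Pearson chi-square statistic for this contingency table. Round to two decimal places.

Grand total N = 238.
Expected counts (row total × column total / N):
  Fertiliser A, Low: 100×59/238 = 24.790
  Fertiliser A, Medium: 100×100/238 = 42.017
  Fertiliser A, High: 100×79/238 = 33.193
  Fertiliser B, Low: 138×59/238 = 34.210
  Fertiliser B, Medium: 138×100/238 = 57.983
  Fertiliser B, High: 138×79/238 = 45.807
Contributions (O − E)²/E:
  (41 − 24.790)²/24.790 = 10.5996
  (12 − 42.017)²/42.017 = 21.4442
  (47 − 33.193)²/33.193 = 5.7432
  (18 − 34.210)²/34.210 = 7.6809
  (88 − 57.983)²/57.983 = 15.5394
  (32 − 45.807)²/45.807 = 4.1617
χ² = 10.5996 + 21.4442 + 5.7432 + 7.6809 + 15.5394 + 4.1617 = 65.17

65.17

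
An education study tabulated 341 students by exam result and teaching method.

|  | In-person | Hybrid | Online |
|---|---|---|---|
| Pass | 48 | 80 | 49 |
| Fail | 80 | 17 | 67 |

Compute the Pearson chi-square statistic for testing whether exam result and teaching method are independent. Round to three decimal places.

Row totals: 177, 164. Column totals: 128, 97, 116. Grand total N = 341.
Expected counts (row total × column total / N):
  Pass, In-person: 177×128/341 = 66.4399
  Pass, Hybrid: 177×97/341 = 50.3490
  Pass, Online: 177×116/341 = 60.2111
  Fail, In-person: 164×128/341 = 61.5601
  Fail, Hybrid: 164×97/341 = 46.6510
  Fail, Online: 164×116/341 = 55.7889
Contributions (O − E)²/E:
  (48 − 66.4399)²/66.4399 = 5.1179
  (80 − 50.3490)²/50.3490 = 17.4618
  (49 − 60.2111)²/60.2111 = 2.0875
  (80 − 61.5601)²/61.5601 = 5.5235
  (17 − 46.6510)²/46.6510 = 18.8459
  (67 − 55.7889)²/55.7889 = 2.2529
χ² = 5.1179 + 17.4618 + 2.0875 + 5.5235 + 18.8459 + 2.2529 = 51.290

51.290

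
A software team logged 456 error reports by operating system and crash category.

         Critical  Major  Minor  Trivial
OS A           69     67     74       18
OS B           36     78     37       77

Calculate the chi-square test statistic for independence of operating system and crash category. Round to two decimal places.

60.18

Row totals: 228, 228. Column totals: 105, 145, 111, 95. Grand total N = 456.
Expected counts (row total × column total / N):
  OS A, Critical: 228×105/456 = 52.500
  OS A, Major: 228×145/456 = 72.500
  OS A, Minor: 228×111/456 = 55.500
  OS A, Trivial: 228×95/456 = 47.500
  OS B, Critical: 228×105/456 = 52.500
  OS B, Major: 228×145/456 = 72.500
  OS B, Minor: 228×111/456 = 55.500
  OS B, Trivial: 228×95/456 = 47.500
Contributions (O − E)²/E:
  (69 − 52.500)²/52.500 = 5.1857
  (67 − 72.500)²/72.500 = 0.4172
  (74 − 55.500)²/55.500 = 6.1667
  (18 − 47.500)²/47.500 = 18.3211
  (36 − 52.500)²/52.500 = 5.1857
  (78 − 72.500)²/72.500 = 0.4172
  (37 − 55.500)²/55.500 = 6.1667
  (77 − 47.500)²/47.500 = 18.3211
χ² = 5.1857 + 0.4172 + 6.1667 + 18.3211 + 5.1857 + 0.4172 + 6.1667 + 18.3211 = 60.18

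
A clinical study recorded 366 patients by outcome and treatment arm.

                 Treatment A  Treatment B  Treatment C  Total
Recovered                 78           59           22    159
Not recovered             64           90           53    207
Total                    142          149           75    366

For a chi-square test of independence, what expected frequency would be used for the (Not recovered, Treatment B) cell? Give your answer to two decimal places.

Row total (Not recovered) = 207; column total (Treatment B) = 149; grand total N = 366.
Expected count = (row total × column total) / N = 207 × 149 / 366 = 84.27.

84.27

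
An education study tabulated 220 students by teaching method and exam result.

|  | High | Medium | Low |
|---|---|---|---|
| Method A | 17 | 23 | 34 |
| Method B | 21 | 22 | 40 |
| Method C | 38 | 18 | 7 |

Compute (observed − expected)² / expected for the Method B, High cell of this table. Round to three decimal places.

Row total (Method B) = 83; column total (High) = 76; N = 220.
Expected count E = 83 × 76 / 220 = 28.6727.
Contribution = (O − E)²/E = (21 − 28.6727)² / 28.6727 = 2.053.

2.053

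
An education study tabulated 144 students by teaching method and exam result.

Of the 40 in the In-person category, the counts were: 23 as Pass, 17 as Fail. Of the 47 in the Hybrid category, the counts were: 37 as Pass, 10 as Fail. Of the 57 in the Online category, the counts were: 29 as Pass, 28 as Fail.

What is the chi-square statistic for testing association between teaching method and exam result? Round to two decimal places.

Row totals: 40, 47, 57. Column totals: 89, 55. Grand total N = 144.
Expected counts (row total × column total / N):
  In-person, Pass: 40×89/144 = 24.722
  In-person, Fail: 40×55/144 = 15.278
  Hybrid, Pass: 47×89/144 = 29.049
  Hybrid, Fail: 47×55/144 = 17.951
  Online, Pass: 57×89/144 = 35.229
  Online, Fail: 57×55/144 = 21.771
Contributions (O − E)²/E:
  (23 − 24.722)²/24.722 = 0.1199
  (17 − 15.278)²/15.278 = 0.1941
  (37 − 29.049)²/29.049 = 2.1763
  (10 − 17.951)²/17.951 = 3.5217
  (29 − 35.229)²/35.229 = 1.1014
  (28 − 21.771)²/21.771 = 1.7822
χ² = 0.1199 + 0.1941 + 2.1763 + 3.5217 + 1.1014 + 1.7822 = 8.90

8.90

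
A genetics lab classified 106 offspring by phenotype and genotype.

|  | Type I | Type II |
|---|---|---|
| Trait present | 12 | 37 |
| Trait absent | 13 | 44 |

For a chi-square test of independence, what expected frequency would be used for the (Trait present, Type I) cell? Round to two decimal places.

11.56

Row total (Trait present) = 49; column total (Type I) = 25; grand total N = 106.
Expected count = (row total × column total) / N = 49 × 25 / 106 = 11.56.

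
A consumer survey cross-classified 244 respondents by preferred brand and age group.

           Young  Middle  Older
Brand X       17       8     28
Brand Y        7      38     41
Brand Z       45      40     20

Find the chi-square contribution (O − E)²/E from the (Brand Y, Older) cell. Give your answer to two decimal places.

Row total (Brand Y) = 86; column total (Older) = 89; N = 244.
Expected count E = 86 × 89 / 244 = 31.369.
Contribution = (O − E)²/E = (41 − 31.369)² / 31.369 = 2.96.

2.96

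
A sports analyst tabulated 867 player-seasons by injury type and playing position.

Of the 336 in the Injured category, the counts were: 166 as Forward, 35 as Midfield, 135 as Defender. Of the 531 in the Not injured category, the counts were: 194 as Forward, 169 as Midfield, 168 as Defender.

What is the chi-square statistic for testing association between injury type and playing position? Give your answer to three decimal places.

52.594

Row totals: 336, 531. Column totals: 360, 204, 303. Grand total N = 867.
Expected counts (row total × column total / N):
  Injured, Forward: 336×360/867 = 139.5156
  Injured, Midfield: 336×204/867 = 79.0588
  Injured, Defender: 336×303/867 = 117.4256
  Not injured, Forward: 531×360/867 = 220.4844
  Not injured, Midfield: 531×204/867 = 124.9412
  Not injured, Defender: 531×303/867 = 185.5744
Contributions (O − E)²/E:
  (166 − 139.5156)²/139.5156 = 5.0276
  (35 − 79.0588)²/79.0588 = 24.5536
  (135 − 117.4256)²/117.4256 = 2.6303
  (194 − 220.4844)²/220.4844 = 3.1813
  (169 − 124.9412)²/124.9412 = 15.5367
  (168 − 185.5744)²/185.5744 = 1.6643
χ² = 5.0276 + 24.5536 + 2.6303 + 3.1813 + 15.5367 + 1.6643 = 52.594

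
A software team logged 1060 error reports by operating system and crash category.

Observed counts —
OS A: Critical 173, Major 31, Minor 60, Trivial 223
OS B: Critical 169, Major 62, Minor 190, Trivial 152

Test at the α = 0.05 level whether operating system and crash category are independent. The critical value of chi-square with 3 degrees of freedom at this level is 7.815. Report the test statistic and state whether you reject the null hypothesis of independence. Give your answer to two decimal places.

85.00; reject H₀

Row totals: 487, 573. Column totals: 342, 93, 250, 375. Grand total N = 1060.
Expected counts (row total × column total / N):
  OS A, Critical: 487×342/1060 = 157.126
  OS A, Major: 487×93/1060 = 42.727
  OS A, Minor: 487×250/1060 = 114.858
  OS A, Trivial: 487×375/1060 = 172.288
  OS B, Critical: 573×342/1060 = 184.874
  OS B, Major: 573×93/1060 = 50.273
  OS B, Minor: 573×250/1060 = 135.142
  OS B, Trivial: 573×375/1060 = 202.712
Contributions (O − E)²/E:
  (173 − 157.126)²/157.126 = 1.6037
  (31 − 42.727)²/42.727 = 3.2186
  (60 − 114.858)²/114.858 = 26.2010
  (223 − 172.288)²/172.288 = 14.9268
  (169 − 184.874)²/184.874 = 1.3630
  (62 − 50.273)²/50.273 = 2.7355
  (190 − 135.142)²/135.142 = 22.2684
  (152 − 202.712)²/202.712 = 12.6865
χ² = 1.6037 + 3.2186 + 26.2010 + 14.9268 + 1.3630 + 2.7355 + 22.2684 + 12.6865 = 85.00
df = (2−1)(4−1) = 3. Since 85.00 > 7.815, reject the null hypothesis of independence at α = 0.05.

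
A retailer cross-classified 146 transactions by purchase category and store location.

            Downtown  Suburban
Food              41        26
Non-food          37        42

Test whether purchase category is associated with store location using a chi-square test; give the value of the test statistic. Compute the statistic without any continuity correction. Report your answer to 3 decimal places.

Row totals: 67, 79. Column totals: 78, 68. Grand total N = 146.
Expected counts (row total × column total / N):
  Food, Downtown: 67×78/146 = 35.7945
  Food, Suburban: 67×68/146 = 31.2055
  Non-food, Downtown: 79×78/146 = 42.2055
  Non-food, Suburban: 79×68/146 = 36.7945
Contributions (O − E)²/E:
  (41 − 35.7945)²/35.7945 = 0.7570
  (26 − 31.2055)²/31.2055 = 0.8683
  (37 − 42.2055)²/42.2055 = 0.6420
  (42 − 36.7945)²/36.7945 = 0.7364
χ² = 0.7570 + 0.8683 + 0.6420 + 0.7364 = 3.004

3.004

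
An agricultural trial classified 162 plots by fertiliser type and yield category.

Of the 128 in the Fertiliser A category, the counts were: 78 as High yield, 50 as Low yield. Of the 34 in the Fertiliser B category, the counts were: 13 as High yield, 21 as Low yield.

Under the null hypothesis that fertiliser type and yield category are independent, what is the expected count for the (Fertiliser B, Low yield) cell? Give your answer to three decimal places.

14.901

Row total (Fertiliser B) = 34; column total (Low yield) = 71; grand total N = 162.
Expected count = (row total × column total) / N = 34 × 71 / 162 = 14.901.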